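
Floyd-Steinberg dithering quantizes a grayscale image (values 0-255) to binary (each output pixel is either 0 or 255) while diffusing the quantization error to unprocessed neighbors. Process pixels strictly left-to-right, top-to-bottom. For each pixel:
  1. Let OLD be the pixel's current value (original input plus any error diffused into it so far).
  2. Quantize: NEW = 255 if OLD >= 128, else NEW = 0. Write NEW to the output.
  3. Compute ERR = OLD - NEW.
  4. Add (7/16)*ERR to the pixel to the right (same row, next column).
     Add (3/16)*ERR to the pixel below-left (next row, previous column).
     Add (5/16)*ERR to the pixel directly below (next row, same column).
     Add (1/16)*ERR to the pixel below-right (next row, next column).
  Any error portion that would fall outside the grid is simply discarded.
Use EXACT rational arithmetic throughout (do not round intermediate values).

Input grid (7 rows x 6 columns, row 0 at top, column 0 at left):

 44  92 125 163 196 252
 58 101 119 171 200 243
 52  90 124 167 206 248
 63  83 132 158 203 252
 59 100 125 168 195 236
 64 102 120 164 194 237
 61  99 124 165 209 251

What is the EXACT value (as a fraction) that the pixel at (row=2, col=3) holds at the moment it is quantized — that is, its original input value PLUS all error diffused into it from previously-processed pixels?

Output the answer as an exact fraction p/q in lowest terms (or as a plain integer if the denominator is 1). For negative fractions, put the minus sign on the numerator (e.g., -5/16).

(0,0): OLD=44 → NEW=0, ERR=44
(0,1): OLD=445/4 → NEW=0, ERR=445/4
(0,2): OLD=11115/64 → NEW=255, ERR=-5205/64
(0,3): OLD=130477/1024 → NEW=0, ERR=130477/1024
(0,4): OLD=4124603/16384 → NEW=255, ERR=-53317/16384
(0,5): OLD=65687069/262144 → NEW=255, ERR=-1159651/262144
(1,0): OLD=5927/64 → NEW=0, ERR=5927/64
(1,1): OLD=83857/512 → NEW=255, ERR=-46703/512
(1,2): OLD=1384805/16384 → NEW=0, ERR=1384805/16384
(1,3): OLD=15866497/65536 → NEW=255, ERR=-845183/65536
(1,4): OLD=840853475/4194304 → NEW=255, ERR=-228694045/4194304
(1,5): OLD=14600174405/67108864 → NEW=255, ERR=-2512585915/67108864
(2,0): OLD=522955/8192 → NEW=0, ERR=522955/8192
(2,1): OLD=29113577/262144 → NEW=0, ERR=29113577/262144
(2,2): OLD=800619003/4194304 → NEW=255, ERR=-268928517/4194304
(2,3): OLD=4361325027/33554432 → NEW=255, ERR=-4195055133/33554432
Target (2,3): original=167, with diffused error = 4361325027/33554432

Answer: 4361325027/33554432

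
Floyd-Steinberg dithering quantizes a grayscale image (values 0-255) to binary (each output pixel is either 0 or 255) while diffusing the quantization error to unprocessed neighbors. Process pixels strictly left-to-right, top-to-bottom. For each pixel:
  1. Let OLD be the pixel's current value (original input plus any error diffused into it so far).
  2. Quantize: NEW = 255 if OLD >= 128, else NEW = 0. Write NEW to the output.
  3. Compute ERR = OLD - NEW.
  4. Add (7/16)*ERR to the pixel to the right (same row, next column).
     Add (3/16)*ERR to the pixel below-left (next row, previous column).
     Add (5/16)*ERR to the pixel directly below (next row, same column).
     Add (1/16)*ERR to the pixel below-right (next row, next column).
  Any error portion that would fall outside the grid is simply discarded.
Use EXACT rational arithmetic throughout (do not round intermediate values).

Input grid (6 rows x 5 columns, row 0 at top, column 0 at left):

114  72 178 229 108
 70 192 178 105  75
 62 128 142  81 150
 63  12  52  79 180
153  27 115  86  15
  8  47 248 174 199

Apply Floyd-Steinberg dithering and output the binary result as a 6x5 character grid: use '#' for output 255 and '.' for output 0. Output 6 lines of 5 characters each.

Answer: ..##.
###..
..#.#
....#
#.#..
..###

Derivation:
(0,0): OLD=114 → NEW=0, ERR=114
(0,1): OLD=975/8 → NEW=0, ERR=975/8
(0,2): OLD=29609/128 → NEW=255, ERR=-3031/128
(0,3): OLD=447775/2048 → NEW=255, ERR=-74465/2048
(0,4): OLD=3017689/32768 → NEW=0, ERR=3017689/32768
(1,0): OLD=16445/128 → NEW=255, ERR=-16195/128
(1,1): OLD=181675/1024 → NEW=255, ERR=-79445/1024
(1,2): OLD=4504199/32768 → NEW=255, ERR=-3851641/32768
(1,3): OLD=7602171/131072 → NEW=0, ERR=7602171/131072
(1,4): OLD=266089617/2097152 → NEW=0, ERR=266089617/2097152
(2,0): OLD=129673/16384 → NEW=0, ERR=129673/16384
(2,1): OLD=40512243/524288 → NEW=0, ERR=40512243/524288
(2,2): OLD=1217186969/8388608 → NEW=255, ERR=-921908071/8388608
(2,3): OLD=9058029499/134217728 → NEW=0, ERR=9058029499/134217728
(2,4): OLD=478462054237/2147483648 → NEW=255, ERR=-69146276003/2147483648
(3,0): OLD=670766713/8388608 → NEW=0, ERR=670766713/8388608
(3,1): OLD=3423813765/67108864 → NEW=0, ERR=3423813765/67108864
(3,2): OLD=123395119431/2147483648 → NEW=0, ERR=123395119431/2147483648
(3,3): OLD=482422529103/4294967296 → NEW=0, ERR=482422529103/4294967296
(3,4): OLD=15344857700139/68719476736 → NEW=255, ERR=-2178608867541/68719476736
(4,0): OLD=201384608887/1073741824 → NEW=255, ERR=-72419556233/1073741824
(4,1): OLD=1003550987895/34359738368 → NEW=0, ERR=1003550987895/34359738368
(4,2): OLD=93449518413017/549755813888 → NEW=255, ERR=-46738214128423/549755813888
(4,3): OLD=717349457390199/8796093022208 → NEW=0, ERR=717349457390199/8796093022208
(4,4): OLD=6726200191438017/140737488355328 → NEW=0, ERR=6726200191438017/140737488355328
(5,0): OLD=-4178429522491/549755813888 → NEW=0, ERR=-4178429522491/549755813888
(5,1): OLD=143578994620687/4398046511104 → NEW=0, ERR=143578994620687/4398046511104
(5,2): OLD=35582903331608839/140737488355328 → NEW=255, ERR=-305156198999801/140737488355328
(5,3): OLD=113819662134222057/562949953421312 → NEW=255, ERR=-29732575988212503/562949953421312
(5,4): OLD=1764738988877702963/9007199254740992 → NEW=255, ERR=-532096821081249997/9007199254740992
Row 0: ..##.
Row 1: ###..
Row 2: ..#.#
Row 3: ....#
Row 4: #.#..
Row 5: ..###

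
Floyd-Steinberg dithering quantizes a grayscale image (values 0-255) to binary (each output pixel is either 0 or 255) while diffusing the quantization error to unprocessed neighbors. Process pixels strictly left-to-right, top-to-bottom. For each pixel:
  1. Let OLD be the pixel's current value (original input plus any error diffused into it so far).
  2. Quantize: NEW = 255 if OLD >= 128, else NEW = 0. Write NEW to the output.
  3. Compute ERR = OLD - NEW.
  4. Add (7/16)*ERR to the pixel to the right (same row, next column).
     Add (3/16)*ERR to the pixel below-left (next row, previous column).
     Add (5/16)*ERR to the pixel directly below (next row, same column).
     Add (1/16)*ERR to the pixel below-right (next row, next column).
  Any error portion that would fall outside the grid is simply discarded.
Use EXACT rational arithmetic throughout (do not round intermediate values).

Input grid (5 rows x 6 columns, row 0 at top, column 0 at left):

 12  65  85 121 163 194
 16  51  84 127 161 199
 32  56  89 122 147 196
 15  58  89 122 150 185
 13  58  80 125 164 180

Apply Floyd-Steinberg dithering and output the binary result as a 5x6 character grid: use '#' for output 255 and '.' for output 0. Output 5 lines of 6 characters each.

(0,0): OLD=12 → NEW=0, ERR=12
(0,1): OLD=281/4 → NEW=0, ERR=281/4
(0,2): OLD=7407/64 → NEW=0, ERR=7407/64
(0,3): OLD=175753/1024 → NEW=255, ERR=-85367/1024
(0,4): OLD=2073023/16384 → NEW=0, ERR=2073023/16384
(0,5): OLD=65367097/262144 → NEW=255, ERR=-1479623/262144
(1,0): OLD=2107/64 → NEW=0, ERR=2107/64
(1,1): OLD=56221/512 → NEW=0, ERR=56221/512
(1,2): OLD=2571745/16384 → NEW=255, ERR=-1606175/16384
(1,3): OLD=5833741/65536 → NEW=0, ERR=5833741/65536
(1,4): OLD=978176711/4194304 → NEW=255, ERR=-91370809/4194304
(1,5): OLD=13127392321/67108864 → NEW=255, ERR=-3985367999/67108864
(2,0): OLD=515087/8192 → NEW=0, ERR=515087/8192
(2,1): OLD=26607509/262144 → NEW=0, ERR=26607509/262144
(2,2): OLD=529841663/4194304 → NEW=0, ERR=529841663/4194304
(2,3): OLD=6538838471/33554432 → NEW=255, ERR=-2017541689/33554432
(2,4): OLD=116302446549/1073741824 → NEW=0, ERR=116302446549/1073741824
(2,5): OLD=3839151118883/17179869184 → NEW=255, ERR=-541715523037/17179869184
(3,0): OLD=225151007/4194304 → NEW=0, ERR=225151007/4194304
(3,1): OLD=4725110707/33554432 → NEW=255, ERR=-3831269453/33554432
(3,2): OLD=19754713801/268435456 → NEW=0, ERR=19754713801/268435456
(3,3): OLD=2810816162011/17179869184 → NEW=255, ERR=-1570050479909/17179869184
(3,4): OLD=18443700246139/137438953472 → NEW=255, ERR=-16603232889221/137438953472
(3,5): OLD=283814764289365/2199023255552 → NEW=255, ERR=-276936165876395/2199023255552
(4,0): OLD=4491553777/536870912 → NEW=0, ERR=4491553777/536870912
(4,1): OLD=370503138237/8589934592 → NEW=0, ERR=370503138237/8589934592
(4,2): OLD=26827023507495/274877906944 → NEW=0, ERR=26827023507495/274877906944
(4,3): OLD=532550369644643/4398046511104 → NEW=0, ERR=532550369644643/4398046511104
(4,4): OLD=10548259452258963/70368744177664 → NEW=255, ERR=-7395770313045357/70368744177664
(4,5): OLD=98080949260850469/1125899906842624 → NEW=0, ERR=98080949260850469/1125899906842624
Row 0: ...#.#
Row 1: ..#.##
Row 2: ...#.#
Row 3: .#.###
Row 4: ....#.

Answer: ...#.#
..#.##
...#.#
.#.###
....#.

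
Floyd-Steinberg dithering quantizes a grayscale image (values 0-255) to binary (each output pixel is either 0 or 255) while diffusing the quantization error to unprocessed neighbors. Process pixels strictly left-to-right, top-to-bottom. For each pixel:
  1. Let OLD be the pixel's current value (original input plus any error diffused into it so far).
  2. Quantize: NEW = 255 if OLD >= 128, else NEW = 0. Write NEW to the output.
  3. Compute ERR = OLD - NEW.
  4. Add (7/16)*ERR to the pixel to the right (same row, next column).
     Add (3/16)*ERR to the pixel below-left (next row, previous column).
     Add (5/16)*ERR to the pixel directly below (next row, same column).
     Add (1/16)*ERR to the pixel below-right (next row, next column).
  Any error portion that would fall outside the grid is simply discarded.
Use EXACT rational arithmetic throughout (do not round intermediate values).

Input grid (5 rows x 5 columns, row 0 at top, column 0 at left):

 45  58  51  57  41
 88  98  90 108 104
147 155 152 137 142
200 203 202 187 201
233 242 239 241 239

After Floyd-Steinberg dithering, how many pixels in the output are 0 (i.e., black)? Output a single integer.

Answer: 10

Derivation:
(0,0): OLD=45 → NEW=0, ERR=45
(0,1): OLD=1243/16 → NEW=0, ERR=1243/16
(0,2): OLD=21757/256 → NEW=0, ERR=21757/256
(0,3): OLD=385771/4096 → NEW=0, ERR=385771/4096
(0,4): OLD=5387373/65536 → NEW=0, ERR=5387373/65536
(1,0): OLD=29857/256 → NEW=0, ERR=29857/256
(1,1): OLD=393319/2048 → NEW=255, ERR=-128921/2048
(1,2): OLD=7309427/65536 → NEW=0, ERR=7309427/65536
(1,3): OLD=54251447/262144 → NEW=255, ERR=-12595273/262144
(1,4): OLD=480477509/4194304 → NEW=0, ERR=480477509/4194304
(2,0): OLD=5624413/32768 → NEW=255, ERR=-2731427/32768
(2,1): OLD=133233615/1048576 → NEW=0, ERR=133233615/1048576
(2,2): OLD=3850375469/16777216 → NEW=255, ERR=-427814611/16777216
(2,3): OLD=37387411255/268435456 → NEW=255, ERR=-31063630025/268435456
(2,4): OLD=533295189185/4294967296 → NEW=0, ERR=533295189185/4294967296
(3,0): OLD=3318115725/16777216 → NEW=255, ERR=-960074355/16777216
(3,1): OLD=27874315913/134217728 → NEW=255, ERR=-6351204727/134217728
(3,2): OLD=685358274099/4294967296 → NEW=255, ERR=-409858386381/4294967296
(3,3): OLD=1123351008763/8589934592 → NEW=255, ERR=-1067082312197/8589934592
(3,4): OLD=24494569193543/137438953472 → NEW=255, ERR=-10552363941817/137438953472
(4,0): OLD=442907101603/2147483648 → NEW=255, ERR=-104701228637/2147483648
(4,1): OLD=12672749218851/68719476736 → NEW=255, ERR=-4850717348829/68719476736
(4,2): OLD=167177794373229/1099511627776 → NEW=255, ERR=-113197670709651/1099511627776
(4,3): OLD=2406219980413475/17592186044416 → NEW=255, ERR=-2079787460912605/17592186044416
(4,4): OLD=43775109709316213/281474976710656 → NEW=255, ERR=-28001009351901067/281474976710656
Output grid:
  Row 0: .....  (5 black, running=5)
  Row 1: .#.#.  (3 black, running=8)
  Row 2: #.##.  (2 black, running=10)
  Row 3: #####  (0 black, running=10)
  Row 4: #####  (0 black, running=10)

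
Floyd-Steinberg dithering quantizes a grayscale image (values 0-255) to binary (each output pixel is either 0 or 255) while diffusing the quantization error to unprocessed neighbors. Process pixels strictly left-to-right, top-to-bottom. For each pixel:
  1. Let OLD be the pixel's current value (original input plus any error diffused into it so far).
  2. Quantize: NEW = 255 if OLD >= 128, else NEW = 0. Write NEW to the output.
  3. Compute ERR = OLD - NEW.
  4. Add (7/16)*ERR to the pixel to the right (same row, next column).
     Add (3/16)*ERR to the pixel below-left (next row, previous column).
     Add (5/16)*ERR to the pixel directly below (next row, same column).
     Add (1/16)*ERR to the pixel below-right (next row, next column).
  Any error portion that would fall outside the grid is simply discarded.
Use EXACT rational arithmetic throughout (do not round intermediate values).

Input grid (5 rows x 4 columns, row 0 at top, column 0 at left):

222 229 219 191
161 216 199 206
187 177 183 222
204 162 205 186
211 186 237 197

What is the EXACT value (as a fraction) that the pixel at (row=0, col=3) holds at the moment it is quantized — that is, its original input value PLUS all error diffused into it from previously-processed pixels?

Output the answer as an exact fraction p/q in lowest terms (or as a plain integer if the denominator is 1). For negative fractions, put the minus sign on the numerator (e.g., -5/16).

Answer: 686121/4096

Derivation:
(0,0): OLD=222 → NEW=255, ERR=-33
(0,1): OLD=3433/16 → NEW=255, ERR=-647/16
(0,2): OLD=51535/256 → NEW=255, ERR=-13745/256
(0,3): OLD=686121/4096 → NEW=255, ERR=-358359/4096
Target (0,3): original=191, with diffused error = 686121/4096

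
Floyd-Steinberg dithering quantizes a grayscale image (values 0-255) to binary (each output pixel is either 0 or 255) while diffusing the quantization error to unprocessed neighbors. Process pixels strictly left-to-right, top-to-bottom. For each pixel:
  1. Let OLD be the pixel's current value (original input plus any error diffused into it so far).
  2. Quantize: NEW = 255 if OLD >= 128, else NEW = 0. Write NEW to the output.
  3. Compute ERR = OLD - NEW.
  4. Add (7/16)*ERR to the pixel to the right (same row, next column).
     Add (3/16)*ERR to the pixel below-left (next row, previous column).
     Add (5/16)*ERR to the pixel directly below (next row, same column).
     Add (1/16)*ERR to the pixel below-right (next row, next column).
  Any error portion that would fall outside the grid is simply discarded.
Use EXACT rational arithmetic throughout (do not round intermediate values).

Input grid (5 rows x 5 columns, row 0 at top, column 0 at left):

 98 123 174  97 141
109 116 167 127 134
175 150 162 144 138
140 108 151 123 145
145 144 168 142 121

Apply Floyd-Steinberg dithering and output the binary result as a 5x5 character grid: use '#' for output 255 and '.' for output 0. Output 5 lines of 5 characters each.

(0,0): OLD=98 → NEW=0, ERR=98
(0,1): OLD=1327/8 → NEW=255, ERR=-713/8
(0,2): OLD=17281/128 → NEW=255, ERR=-15359/128
(0,3): OLD=91143/2048 → NEW=0, ERR=91143/2048
(0,4): OLD=5258289/32768 → NEW=255, ERR=-3097551/32768
(1,0): OLD=15733/128 → NEW=0, ERR=15733/128
(1,1): OLD=128563/1024 → NEW=0, ERR=128563/1024
(1,2): OLD=6134319/32768 → NEW=255, ERR=-2221521/32768
(1,3): OLD=11275203/131072 → NEW=0, ERR=11275203/131072
(1,4): OLD=303826921/2097152 → NEW=255, ERR=-230946839/2097152
(2,0): OLD=3882209/16384 → NEW=255, ERR=-295711/16384
(2,1): OLD=92436411/524288 → NEW=255, ERR=-41257029/524288
(2,2): OLD=1093560305/8388608 → NEW=255, ERR=-1045534735/8388608
(2,3): OLD=12276603203/134217728 → NEW=0, ERR=12276603203/134217728
(2,4): OLD=319931785237/2147483648 → NEW=255, ERR=-227676545003/2147483648
(3,0): OLD=1003320273/8388608 → NEW=0, ERR=1003320273/8388608
(3,1): OLD=7465092989/67108864 → NEW=0, ERR=7465092989/67108864
(3,2): OLD=371406564079/2147483648 → NEW=255, ERR=-176201766161/2147483648
(3,3): OLD=378034648151/4294967296 → NEW=0, ERR=378034648151/4294967296
(3,4): OLD=10726652516243/68719476736 → NEW=255, ERR=-6796814051437/68719476736
(4,0): OLD=218220654367/1073741824 → NEW=255, ERR=-55583510753/1073741824
(4,1): OLD=5092292744095/34359738368 → NEW=255, ERR=-3669440539745/34359738368
(4,2): OLD=65471710828081/549755813888 → NEW=0, ERR=65471710828081/549755813888
(4,3): OLD=1741058170395039/8796093022208 → NEW=255, ERR=-501945550268001/8796093022208
(4,4): OLD=9939871205612249/140737488355328 → NEW=0, ERR=9939871205612249/140737488355328
Row 0: .##.#
Row 1: ..#.#
Row 2: ###.#
Row 3: ..#.#
Row 4: ##.#.

Answer: .##.#
..#.#
###.#
..#.#
##.#.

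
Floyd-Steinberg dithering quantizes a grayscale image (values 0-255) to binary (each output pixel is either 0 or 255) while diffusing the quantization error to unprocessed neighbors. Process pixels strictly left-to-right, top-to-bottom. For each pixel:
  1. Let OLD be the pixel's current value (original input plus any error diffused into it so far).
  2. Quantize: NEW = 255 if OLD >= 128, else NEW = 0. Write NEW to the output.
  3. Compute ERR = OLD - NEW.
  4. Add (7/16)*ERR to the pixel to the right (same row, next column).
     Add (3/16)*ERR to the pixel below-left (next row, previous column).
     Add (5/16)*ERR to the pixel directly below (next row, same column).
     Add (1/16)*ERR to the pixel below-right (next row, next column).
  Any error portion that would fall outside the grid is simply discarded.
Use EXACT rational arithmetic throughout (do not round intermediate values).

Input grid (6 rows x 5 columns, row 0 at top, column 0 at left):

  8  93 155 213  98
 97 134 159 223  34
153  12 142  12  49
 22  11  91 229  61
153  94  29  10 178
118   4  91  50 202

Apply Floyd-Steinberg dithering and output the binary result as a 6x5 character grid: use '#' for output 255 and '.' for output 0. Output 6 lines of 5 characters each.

Answer: ..##.
.#.#.
#.#..
...#.
#...#
..#.#

Derivation:
(0,0): OLD=8 → NEW=0, ERR=8
(0,1): OLD=193/2 → NEW=0, ERR=193/2
(0,2): OLD=6311/32 → NEW=255, ERR=-1849/32
(0,3): OLD=96113/512 → NEW=255, ERR=-34447/512
(0,4): OLD=561687/8192 → NEW=0, ERR=561687/8192
(1,0): OLD=3763/32 → NEW=0, ERR=3763/32
(1,1): OLD=52549/256 → NEW=255, ERR=-12731/256
(1,2): OLD=922441/8192 → NEW=0, ERR=922441/8192
(1,3): OLD=8535525/32768 → NEW=255, ERR=179685/32768
(1,4): OLD=28112719/524288 → NEW=0, ERR=28112719/524288
(2,0): OLD=739015/4096 → NEW=255, ERR=-305465/4096
(2,1): OLD=-1009955/131072 → NEW=0, ERR=-1009955/131072
(2,2): OLD=360159127/2097152 → NEW=255, ERR=-174614633/2097152
(2,3): OLD=-188652523/33554432 → NEW=0, ERR=-188652523/33554432
(2,4): OLD=34166174547/536870912 → NEW=0, ERR=34166174547/536870912
(3,0): OLD=-5766921/2097152 → NEW=0, ERR=-5766921/2097152
(3,1): OLD=-216154037/16777216 → NEW=0, ERR=-216154037/16777216
(3,2): OLD=31035419785/536870912 → NEW=0, ERR=31035419785/536870912
(3,3): OLD=278380991977/1073741824 → NEW=255, ERR=4576826857/1073741824
(3,4): OLD=1415634672957/17179869184 → NEW=0, ERR=1415634672957/17179869184
(4,0): OLD=40191485817/268435456 → NEW=255, ERR=-28259555463/268435456
(4,1): OLD=468865356825/8589934592 → NEW=0, ERR=468865356825/8589934592
(4,2): OLD=9749793708887/137438953472 → NEW=0, ERR=9749793708887/137438953472
(4,3): OLD=135088257322137/2199023255552 → NEW=0, ERR=135088257322137/2199023255552
(4,4): OLD=8123815565162671/35184372088832 → NEW=255, ERR=-848199317489489/35184372088832
(5,0): OLD=13102863706091/137438953472 → NEW=0, ERR=13102863706091/137438953472
(5,1): OLD=76402928120225/1099511627776 → NEW=0, ERR=76402928120225/1099511627776
(5,2): OLD=5576696653791433/35184372088832 → NEW=255, ERR=-3395318228860727/35184372088832
(5,3): OLD=3784669972954519/140737488355328 → NEW=0, ERR=3784669972954519/140737488355328
(5,4): OLD=473037914293928717/2251799813685248 → NEW=255, ERR=-101171038195809523/2251799813685248
Row 0: ..##.
Row 1: .#.#.
Row 2: #.#..
Row 3: ...#.
Row 4: #...#
Row 5: ..#.#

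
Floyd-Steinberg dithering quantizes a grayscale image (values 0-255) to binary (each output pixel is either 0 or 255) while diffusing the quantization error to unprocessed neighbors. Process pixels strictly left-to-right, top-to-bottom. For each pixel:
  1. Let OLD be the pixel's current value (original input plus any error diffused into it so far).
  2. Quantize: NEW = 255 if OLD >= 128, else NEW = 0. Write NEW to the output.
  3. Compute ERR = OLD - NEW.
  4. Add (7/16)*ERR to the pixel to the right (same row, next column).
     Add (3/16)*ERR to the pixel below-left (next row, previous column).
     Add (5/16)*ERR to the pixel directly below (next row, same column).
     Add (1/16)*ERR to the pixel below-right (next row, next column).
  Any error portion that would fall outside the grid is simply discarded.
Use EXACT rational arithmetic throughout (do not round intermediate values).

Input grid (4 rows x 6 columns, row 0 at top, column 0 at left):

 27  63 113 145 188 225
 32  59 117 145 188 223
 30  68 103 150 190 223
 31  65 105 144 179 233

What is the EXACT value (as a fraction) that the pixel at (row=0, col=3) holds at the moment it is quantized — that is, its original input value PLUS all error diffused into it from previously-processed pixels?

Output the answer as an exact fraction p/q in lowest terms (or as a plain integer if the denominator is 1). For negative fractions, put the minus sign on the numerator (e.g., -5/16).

(0,0): OLD=27 → NEW=0, ERR=27
(0,1): OLD=1197/16 → NEW=0, ERR=1197/16
(0,2): OLD=37307/256 → NEW=255, ERR=-27973/256
(0,3): OLD=398109/4096 → NEW=0, ERR=398109/4096
Target (0,3): original=145, with diffused error = 398109/4096

Answer: 398109/4096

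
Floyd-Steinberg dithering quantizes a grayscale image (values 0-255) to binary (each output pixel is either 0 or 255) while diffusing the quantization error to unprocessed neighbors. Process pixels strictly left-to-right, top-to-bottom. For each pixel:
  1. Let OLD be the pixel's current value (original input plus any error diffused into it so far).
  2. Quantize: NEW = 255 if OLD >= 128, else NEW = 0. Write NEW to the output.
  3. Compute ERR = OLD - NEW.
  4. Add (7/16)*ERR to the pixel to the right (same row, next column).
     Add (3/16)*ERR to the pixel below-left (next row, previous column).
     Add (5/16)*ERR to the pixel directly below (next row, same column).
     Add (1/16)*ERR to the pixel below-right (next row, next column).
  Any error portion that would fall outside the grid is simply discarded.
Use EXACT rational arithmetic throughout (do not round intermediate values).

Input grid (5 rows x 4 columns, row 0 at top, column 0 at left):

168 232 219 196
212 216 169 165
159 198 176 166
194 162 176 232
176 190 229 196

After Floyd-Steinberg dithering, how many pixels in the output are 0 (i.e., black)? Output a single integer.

(0,0): OLD=168 → NEW=255, ERR=-87
(0,1): OLD=3103/16 → NEW=255, ERR=-977/16
(0,2): OLD=49225/256 → NEW=255, ERR=-16055/256
(0,3): OLD=690431/4096 → NEW=255, ERR=-354049/4096
(1,0): OLD=44381/256 → NEW=255, ERR=-20899/256
(1,1): OLD=294923/2048 → NEW=255, ERR=-227317/2048
(1,2): OLD=5296487/65536 → NEW=0, ERR=5296487/65536
(1,3): OLD=177656449/1048576 → NEW=255, ERR=-89730431/1048576
(2,0): OLD=3692201/32768 → NEW=0, ERR=3692201/32768
(2,1): OLD=233477459/1048576 → NEW=255, ERR=-33909421/1048576
(2,2): OLD=344195679/2097152 → NEW=255, ERR=-190578081/2097152
(2,3): OLD=3508172419/33554432 → NEW=0, ERR=3508172419/33554432
(3,0): OLD=3743803801/16777216 → NEW=255, ERR=-534386279/16777216
(3,1): OLD=34349619207/268435456 → NEW=0, ERR=34349619207/268435456
(3,2): OLD=949906932985/4294967296 → NEW=255, ERR=-145309727495/4294967296
(3,3): OLD=16780676948559/68719476736 → NEW=255, ERR=-742789619121/68719476736
(4,0): OLD=816212199397/4294967296 → NEW=255, ERR=-279004461083/4294967296
(4,1): OLD=6639453409455/34359738368 → NEW=255, ERR=-2122279874385/34359738368
(4,2): OLD=217016599979343/1099511627776 → NEW=255, ERR=-63358865103537/1099511627776
(4,3): OLD=2907933949212377/17592186044416 → NEW=255, ERR=-1578073492113703/17592186044416
Output grid:
  Row 0: ####  (0 black, running=0)
  Row 1: ##.#  (1 black, running=1)
  Row 2: .##.  (2 black, running=3)
  Row 3: #.##  (1 black, running=4)
  Row 4: ####  (0 black, running=4)

Answer: 4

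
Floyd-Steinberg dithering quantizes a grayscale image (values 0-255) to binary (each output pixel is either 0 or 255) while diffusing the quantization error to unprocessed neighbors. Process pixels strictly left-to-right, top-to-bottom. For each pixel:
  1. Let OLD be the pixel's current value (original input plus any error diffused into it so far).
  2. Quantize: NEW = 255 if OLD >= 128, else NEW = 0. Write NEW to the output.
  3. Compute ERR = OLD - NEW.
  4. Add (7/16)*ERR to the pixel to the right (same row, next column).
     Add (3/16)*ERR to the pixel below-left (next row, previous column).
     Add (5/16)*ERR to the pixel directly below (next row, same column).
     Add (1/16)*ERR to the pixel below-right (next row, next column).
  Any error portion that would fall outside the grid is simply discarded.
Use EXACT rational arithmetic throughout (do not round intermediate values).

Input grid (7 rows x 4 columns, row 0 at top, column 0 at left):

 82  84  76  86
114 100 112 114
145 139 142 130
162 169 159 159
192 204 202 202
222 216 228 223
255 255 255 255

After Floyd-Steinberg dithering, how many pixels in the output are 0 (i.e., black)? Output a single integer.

(0,0): OLD=82 → NEW=0, ERR=82
(0,1): OLD=959/8 → NEW=0, ERR=959/8
(0,2): OLD=16441/128 → NEW=255, ERR=-16199/128
(0,3): OLD=62735/2048 → NEW=0, ERR=62735/2048
(1,0): OLD=20749/128 → NEW=255, ERR=-11891/128
(1,1): OLD=80091/1024 → NEW=0, ERR=80091/1024
(1,2): OLD=3929079/32768 → NEW=0, ERR=3929079/32768
(1,3): OLD=88144241/524288 → NEW=255, ERR=-45549199/524288
(2,0): OLD=2140313/16384 → NEW=255, ERR=-2037607/16384
(2,1): OLD=65907235/524288 → NEW=0, ERR=65907235/524288
(2,2): OLD=233902287/1048576 → NEW=255, ERR=-33484593/1048576
(2,3): OLD=1616884467/16777216 → NEW=0, ERR=1616884467/16777216
(3,0): OLD=1230659081/8388608 → NEW=255, ERR=-908435959/8388608
(3,1): OLD=19749438103/134217728 → NEW=255, ERR=-14476082537/134217728
(3,2): OLD=274364662121/2147483648 → NEW=0, ERR=274364662121/2147483648
(3,3): OLD=8349980647775/34359738368 → NEW=255, ERR=-411752636065/34359738368
(4,0): OLD=296213736085/2147483648 → NEW=255, ERR=-251394594155/2147483648
(4,1): OLD=2341036122943/17179869184 → NEW=255, ERR=-2039830518977/17179869184
(4,2): OLD=99501085071711/549755813888 → NEW=255, ERR=-40686647469729/549755813888
(4,3): OLD=1529301400815689/8796093022208 → NEW=255, ERR=-713702319847351/8796093022208
(5,0): OLD=44847620018437/274877906944 → NEW=255, ERR=-25246246252283/274877906944
(5,1): OLD=1033718803715779/8796093022208 → NEW=0, ERR=1033718803715779/8796093022208
(5,2): OLD=1027617093380895/4398046511104 → NEW=255, ERR=-93884766950625/4398046511104
(5,3): OLD=25850575207176975/140737488355328 → NEW=255, ERR=-10037484323431665/140737488355328
(6,0): OLD=34949816541390697/140737488355328 → NEW=255, ERR=-938242989217943/140737488355328
(6,1): OLD=628399740154046063/2251799813685248 → NEW=255, ERR=54190787664307823/2251799813685248
(6,2): OLD=9109166516318886105/36028797018963968 → NEW=255, ERR=-78176723516925735/36028797018963968
(6,3): OLD=132833170827902458095/576460752303423488 → NEW=255, ERR=-14164321009470531345/576460752303423488
Output grid:
  Row 0: ..#.  (3 black, running=3)
  Row 1: #..#  (2 black, running=5)
  Row 2: #.#.  (2 black, running=7)
  Row 3: ##.#  (1 black, running=8)
  Row 4: ####  (0 black, running=8)
  Row 5: #.##  (1 black, running=9)
  Row 6: ####  (0 black, running=9)

Answer: 9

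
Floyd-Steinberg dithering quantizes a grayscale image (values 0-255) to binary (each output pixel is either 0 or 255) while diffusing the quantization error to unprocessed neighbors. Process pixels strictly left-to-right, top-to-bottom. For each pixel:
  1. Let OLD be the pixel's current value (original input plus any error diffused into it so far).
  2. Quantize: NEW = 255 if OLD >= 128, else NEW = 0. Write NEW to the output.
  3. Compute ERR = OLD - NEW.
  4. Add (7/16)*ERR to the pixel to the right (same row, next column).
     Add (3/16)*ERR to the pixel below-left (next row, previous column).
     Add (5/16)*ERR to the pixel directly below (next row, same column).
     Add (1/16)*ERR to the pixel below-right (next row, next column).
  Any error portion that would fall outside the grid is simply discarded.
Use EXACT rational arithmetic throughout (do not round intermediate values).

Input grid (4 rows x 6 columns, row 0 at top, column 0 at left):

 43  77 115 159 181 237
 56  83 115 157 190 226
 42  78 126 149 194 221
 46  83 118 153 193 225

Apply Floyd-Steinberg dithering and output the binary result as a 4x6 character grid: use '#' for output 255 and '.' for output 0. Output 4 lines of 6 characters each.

(0,0): OLD=43 → NEW=0, ERR=43
(0,1): OLD=1533/16 → NEW=0, ERR=1533/16
(0,2): OLD=40171/256 → NEW=255, ERR=-25109/256
(0,3): OLD=475501/4096 → NEW=0, ERR=475501/4096
(0,4): OLD=15190523/65536 → NEW=255, ERR=-1521157/65536
(0,5): OLD=237864413/1048576 → NEW=255, ERR=-29522467/1048576
(1,0): OLD=22375/256 → NEW=0, ERR=22375/256
(1,1): OLD=277457/2048 → NEW=255, ERR=-244783/2048
(1,2): OLD=3919909/65536 → NEW=0, ERR=3919909/65536
(1,3): OLD=54778625/262144 → NEW=255, ERR=-12068095/262144
(1,4): OLD=2761232675/16777216 → NEW=255, ERR=-1516957405/16777216
(1,5): OLD=47296497669/268435456 → NEW=255, ERR=-21154543611/268435456
(2,0): OLD=1536907/32768 → NEW=0, ERR=1536907/32768
(2,1): OLD=81628073/1048576 → NEW=0, ERR=81628073/1048576
(2,2): OLD=2728772411/16777216 → NEW=255, ERR=-1549417669/16777216
(2,3): OLD=10870896675/134217728 → NEW=0, ERR=10870896675/134217728
(2,4): OLD=788238256361/4294967296 → NEW=255, ERR=-306978404119/4294967296
(2,5): OLD=10957450945263/68719476736 → NEW=255, ERR=-6566015622417/68719476736
(3,0): OLD=1262541275/16777216 → NEW=0, ERR=1262541275/16777216
(3,1): OLD=16893410495/134217728 → NEW=0, ERR=16893410495/134217728
(3,2): OLD=176370660269/1073741824 → NEW=255, ERR=-97433504851/1073741824
(3,3): OLD=8207699137159/68719476736 → NEW=0, ERR=8207699137159/68719476736
(3,4): OLD=115484609010855/549755813888 → NEW=255, ERR=-24703123530585/549755813888
(3,5): OLD=1504265204658793/8796093022208 → NEW=255, ERR=-738738516004247/8796093022208
Row 0: ..#.##
Row 1: .#.###
Row 2: ..#.##
Row 3: ..#.##

Answer: ..#.##
.#.###
..#.##
..#.##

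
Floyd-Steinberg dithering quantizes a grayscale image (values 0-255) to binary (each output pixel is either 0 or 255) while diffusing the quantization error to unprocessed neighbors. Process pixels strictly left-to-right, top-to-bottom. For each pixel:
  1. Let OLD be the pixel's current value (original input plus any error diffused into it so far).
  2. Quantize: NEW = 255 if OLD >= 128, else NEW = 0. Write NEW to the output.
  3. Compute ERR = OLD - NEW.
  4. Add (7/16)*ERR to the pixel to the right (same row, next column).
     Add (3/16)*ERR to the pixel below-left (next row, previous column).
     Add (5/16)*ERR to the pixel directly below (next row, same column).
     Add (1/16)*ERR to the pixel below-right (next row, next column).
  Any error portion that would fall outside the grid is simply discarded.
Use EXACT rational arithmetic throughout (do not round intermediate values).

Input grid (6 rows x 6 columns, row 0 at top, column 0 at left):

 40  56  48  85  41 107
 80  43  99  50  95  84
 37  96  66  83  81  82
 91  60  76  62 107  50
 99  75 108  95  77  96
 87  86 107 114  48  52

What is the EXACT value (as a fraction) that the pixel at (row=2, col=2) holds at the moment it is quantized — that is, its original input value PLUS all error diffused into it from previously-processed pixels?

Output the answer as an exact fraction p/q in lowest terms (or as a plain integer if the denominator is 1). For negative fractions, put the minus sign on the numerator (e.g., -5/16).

Answer: 238558133/2097152

Derivation:
(0,0): OLD=40 → NEW=0, ERR=40
(0,1): OLD=147/2 → NEW=0, ERR=147/2
(0,2): OLD=2565/32 → NEW=0, ERR=2565/32
(0,3): OLD=61475/512 → NEW=0, ERR=61475/512
(0,4): OLD=766197/8192 → NEW=0, ERR=766197/8192
(0,5): OLD=19388083/131072 → NEW=255, ERR=-14035277/131072
(1,0): OLD=3401/32 → NEW=0, ERR=3401/32
(1,1): OLD=33279/256 → NEW=255, ERR=-32001/256
(1,2): OLD=790251/8192 → NEW=0, ERR=790251/8192
(1,3): OLD=4989647/32768 → NEW=255, ERR=-3366193/32768
(1,4): OLD=139903565/2097152 → NEW=0, ERR=139903565/2097152
(1,5): OLD=2871221515/33554432 → NEW=0, ERR=2871221515/33554432
(2,0): OLD=191589/4096 → NEW=0, ERR=191589/4096
(2,1): OLD=13386407/131072 → NEW=0, ERR=13386407/131072
(2,2): OLD=238558133/2097152 → NEW=0, ERR=238558133/2097152
Target (2,2): original=66, with diffused error = 238558133/2097152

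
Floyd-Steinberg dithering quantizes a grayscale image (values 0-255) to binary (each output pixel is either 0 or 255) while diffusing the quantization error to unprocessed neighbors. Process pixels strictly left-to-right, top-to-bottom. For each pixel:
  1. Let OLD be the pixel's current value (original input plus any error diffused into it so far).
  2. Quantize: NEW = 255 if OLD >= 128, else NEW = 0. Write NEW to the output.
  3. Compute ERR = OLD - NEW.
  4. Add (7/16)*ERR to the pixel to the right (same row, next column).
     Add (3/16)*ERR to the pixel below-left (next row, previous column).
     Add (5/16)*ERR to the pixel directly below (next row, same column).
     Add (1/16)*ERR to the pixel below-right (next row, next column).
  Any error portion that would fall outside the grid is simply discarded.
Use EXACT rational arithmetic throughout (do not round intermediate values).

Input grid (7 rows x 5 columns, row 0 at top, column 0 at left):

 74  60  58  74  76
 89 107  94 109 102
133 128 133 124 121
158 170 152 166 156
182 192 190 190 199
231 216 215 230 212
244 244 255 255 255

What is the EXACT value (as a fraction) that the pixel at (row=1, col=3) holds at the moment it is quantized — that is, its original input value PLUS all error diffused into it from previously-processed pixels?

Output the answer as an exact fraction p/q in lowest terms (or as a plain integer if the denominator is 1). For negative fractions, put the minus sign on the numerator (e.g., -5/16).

(0,0): OLD=74 → NEW=0, ERR=74
(0,1): OLD=739/8 → NEW=0, ERR=739/8
(0,2): OLD=12597/128 → NEW=0, ERR=12597/128
(0,3): OLD=239731/2048 → NEW=0, ERR=239731/2048
(0,4): OLD=4168485/32768 → NEW=0, ERR=4168485/32768
(1,0): OLD=16569/128 → NEW=255, ERR=-16071/128
(1,1): OLD=106511/1024 → NEW=0, ERR=106511/1024
(1,2): OLD=6487483/32768 → NEW=255, ERR=-1868357/32768
(1,3): OLD=19744415/131072 → NEW=255, ERR=-13678945/131072
Target (1,3): original=109, with diffused error = 19744415/131072

Answer: 19744415/131072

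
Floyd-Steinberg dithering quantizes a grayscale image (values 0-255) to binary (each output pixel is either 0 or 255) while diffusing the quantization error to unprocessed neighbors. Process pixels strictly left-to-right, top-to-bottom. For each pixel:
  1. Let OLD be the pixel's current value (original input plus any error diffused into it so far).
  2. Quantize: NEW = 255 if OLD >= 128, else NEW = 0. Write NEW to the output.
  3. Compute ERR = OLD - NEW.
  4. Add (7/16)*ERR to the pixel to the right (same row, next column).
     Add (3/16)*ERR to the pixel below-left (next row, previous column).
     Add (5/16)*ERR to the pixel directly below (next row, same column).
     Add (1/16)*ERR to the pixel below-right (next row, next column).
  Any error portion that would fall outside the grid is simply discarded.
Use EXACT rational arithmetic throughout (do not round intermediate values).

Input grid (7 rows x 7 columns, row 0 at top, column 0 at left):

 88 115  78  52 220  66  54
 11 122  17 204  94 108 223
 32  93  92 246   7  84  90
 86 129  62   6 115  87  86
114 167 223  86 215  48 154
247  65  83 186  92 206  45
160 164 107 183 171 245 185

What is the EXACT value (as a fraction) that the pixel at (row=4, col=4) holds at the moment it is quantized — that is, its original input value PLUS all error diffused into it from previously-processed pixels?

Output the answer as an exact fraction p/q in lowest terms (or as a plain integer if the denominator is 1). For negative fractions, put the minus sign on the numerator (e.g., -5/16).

(0,0): OLD=88 → NEW=0, ERR=88
(0,1): OLD=307/2 → NEW=255, ERR=-203/2
(0,2): OLD=1075/32 → NEW=0, ERR=1075/32
(0,3): OLD=34149/512 → NEW=0, ERR=34149/512
(0,4): OLD=2041283/8192 → NEW=255, ERR=-47677/8192
(0,5): OLD=8317013/131072 → NEW=0, ERR=8317013/131072
(0,6): OLD=171465299/2097152 → NEW=0, ERR=171465299/2097152
(1,0): OLD=623/32 → NEW=0, ERR=623/32
(1,1): OLD=28313/256 → NEW=0, ERR=28313/256
(1,2): OLD=672125/8192 → NEW=0, ERR=672125/8192
(1,3): OLD=8576913/32768 → NEW=255, ERR=221073/32768
(1,4): OLD=233201355/2097152 → NEW=0, ERR=233201355/2097152
(1,5): OLD=3211919883/16777216 → NEW=255, ERR=-1066270197/16777216
(1,6): OLD=60320404933/268435456 → NEW=255, ERR=-8130636347/268435456
(2,0): OLD=240931/4096 → NEW=0, ERR=240931/4096
(2,1): OLD=22268673/131072 → NEW=255, ERR=-11154687/131072
(2,2): OLD=185774307/2097152 → NEW=0, ERR=185774307/2097152
(2,3): OLD=5248610923/16777216 → NEW=255, ERR=970420843/16777216
(2,4): OLD=7457213539/134217728 → NEW=0, ERR=7457213539/134217728
(2,5): OLD=385334491049/4294967296 → NEW=0, ERR=385334491049/4294967296
(2,6): OLD=7958678265391/68719476736 → NEW=0, ERR=7958678265391/68719476736
(3,0): OLD=185439971/2097152 → NEW=0, ERR=185439971/2097152
(3,1): OLD=2707453079/16777216 → NEW=255, ERR=-1570737001/16777216
(3,2): OLD=7281137069/134217728 → NEW=0, ERR=7281137069/134217728
(3,3): OLD=34232722839/536870912 → NEW=0, ERR=34232722839/536870912
(3,4): OLD=12417357678819/68719476736 → NEW=255, ERR=-5106108888861/68719476736
(3,5): OLD=59217818403273/549755813888 → NEW=0, ERR=59217818403273/549755813888
(3,6): OLD=1538658674202711/8796093022208 → NEW=255, ERR=-704345046460329/8796093022208
(4,0): OLD=33307029821/268435456 → NEW=0, ERR=33307029821/268435456
(4,1): OLD=892172925801/4294967296 → NEW=255, ERR=-203043734679/4294967296
(4,2): OLD=15487595776295/68719476736 → NEW=255, ERR=-2035870791385/68719476736
(4,3): OLD=45312731289373/549755813888 → NEW=0, ERR=45312731289373/549755813888
(4,4): OLD=1108406263321423/4398046511104 → NEW=255, ERR=-13095597010097/4398046511104
Target (4,4): original=215, with diffused error = 1108406263321423/4398046511104

Answer: 1108406263321423/4398046511104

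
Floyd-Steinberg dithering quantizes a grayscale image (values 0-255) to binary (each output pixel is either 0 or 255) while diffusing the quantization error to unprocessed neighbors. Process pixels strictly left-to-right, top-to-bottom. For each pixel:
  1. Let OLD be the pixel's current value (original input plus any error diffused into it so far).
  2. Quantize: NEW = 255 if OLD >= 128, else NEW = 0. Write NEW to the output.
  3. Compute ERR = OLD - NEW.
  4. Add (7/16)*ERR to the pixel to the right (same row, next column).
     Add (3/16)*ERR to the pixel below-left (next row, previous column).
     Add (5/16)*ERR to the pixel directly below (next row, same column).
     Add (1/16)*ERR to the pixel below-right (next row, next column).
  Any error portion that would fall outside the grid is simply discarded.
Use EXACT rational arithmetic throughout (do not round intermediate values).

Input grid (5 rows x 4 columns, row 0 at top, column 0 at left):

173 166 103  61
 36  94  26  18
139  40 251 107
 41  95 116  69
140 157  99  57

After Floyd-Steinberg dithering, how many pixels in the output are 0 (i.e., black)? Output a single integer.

Answer: 12

Derivation:
(0,0): OLD=173 → NEW=255, ERR=-82
(0,1): OLD=1041/8 → NEW=255, ERR=-999/8
(0,2): OLD=6191/128 → NEW=0, ERR=6191/128
(0,3): OLD=168265/2048 → NEW=0, ERR=168265/2048
(1,0): OLD=-1669/128 → NEW=0, ERR=-1669/128
(1,1): OLD=54493/1024 → NEW=0, ERR=54493/1024
(1,2): OLD=2359201/32768 → NEW=0, ERR=2359201/32768
(1,3): OLD=40997687/524288 → NEW=0, ERR=40997687/524288
(2,0): OLD=2374095/16384 → NEW=255, ERR=-1803825/16384
(2,1): OLD=11087189/524288 → NEW=0, ERR=11087189/524288
(2,2): OLD=315347561/1048576 → NEW=255, ERR=47960681/1048576
(2,3): OLD=2616358181/16777216 → NEW=255, ERR=-1661831899/16777216
(3,0): OLD=88582495/8388608 → NEW=0, ERR=88582495/8388608
(3,1): OLD=14485234689/134217728 → NEW=0, ERR=14485234689/134217728
(3,2): OLD=344153936639/2147483648 → NEW=255, ERR=-203454393601/2147483648
(3,3): OLD=-18707748487/34359738368 → NEW=0, ERR=-18707748487/34359738368
(4,0): OLD=351190014387/2147483648 → NEW=255, ERR=-196418315853/2147483648
(4,1): OLD=2295341712921/17179869184 → NEW=255, ERR=-2085524928999/17179869184
(4,2): OLD=12604221915769/549755813888 → NEW=0, ERR=12604221915769/549755813888
(4,3): OLD=536025911035423/8796093022208 → NEW=0, ERR=536025911035423/8796093022208
Output grid:
  Row 0: ##..  (2 black, running=2)
  Row 1: ....  (4 black, running=6)
  Row 2: #.##  (1 black, running=7)
  Row 3: ..#.  (3 black, running=10)
  Row 4: ##..  (2 black, running=12)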